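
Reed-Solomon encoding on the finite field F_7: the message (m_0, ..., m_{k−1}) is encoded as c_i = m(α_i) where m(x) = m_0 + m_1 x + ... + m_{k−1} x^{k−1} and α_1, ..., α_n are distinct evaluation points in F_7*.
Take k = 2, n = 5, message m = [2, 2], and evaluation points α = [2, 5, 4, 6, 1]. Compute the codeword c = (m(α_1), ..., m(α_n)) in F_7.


c = [6, 5, 3, 0, 4]

Message polynomial: m(x) = 2 + 2·x (mod 7).
For each evaluation point α_i, compute m(α_i) mod 7:
  α_1 = 2: Horner steps 2 → 6, so m(2) = 6.
  α_2 = 5: Horner steps 2 → 5, so m(5) = 5.
  α_3 = 4: Horner steps 2 → 3, so m(4) = 3.
  α_4 = 6: Horner steps 2 → 0, so m(6) = 0.
  α_5 = 1: Horner steps 2 → 4, so m(1) = 4.
Codeword c = [6, 5, 3, 0, 4] ∈ F_7^5.


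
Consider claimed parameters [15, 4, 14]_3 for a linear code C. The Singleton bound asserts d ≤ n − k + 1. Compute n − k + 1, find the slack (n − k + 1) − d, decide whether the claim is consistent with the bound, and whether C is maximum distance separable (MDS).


Singleton RHS = n − k + 1 = 12, slack = -2, bound violated (no such code; not MDS).

Singleton bound: d ≤ n − k + 1.
Here n = 15, k = 4, so n − k + 1 = 12.
Given d = 14, check d ≤ 12: NO.
Slack = (n − k + 1) − d = -2.
The slack is negative: d = 14 exceeds n − k + 1 = 12 by 2, so the Singleton bound is violated and no linear [15, 4, 14]_3 code can exist. In particular it is not MDS (MDS requires d = n − k + 1 exactly).
Description: the claimed parameters are [15, 4, 14]_3; such a code would be impossible (violates the Singleton bound).


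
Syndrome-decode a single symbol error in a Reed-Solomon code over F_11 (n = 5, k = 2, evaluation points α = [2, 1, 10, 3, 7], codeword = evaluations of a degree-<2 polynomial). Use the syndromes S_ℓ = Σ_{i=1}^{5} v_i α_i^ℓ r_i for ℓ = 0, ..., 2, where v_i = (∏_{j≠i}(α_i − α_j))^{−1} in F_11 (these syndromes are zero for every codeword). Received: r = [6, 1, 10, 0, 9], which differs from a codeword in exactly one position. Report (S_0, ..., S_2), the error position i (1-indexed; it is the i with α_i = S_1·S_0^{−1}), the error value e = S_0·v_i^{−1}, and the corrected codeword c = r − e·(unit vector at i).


S = (6, 5, 6), error at position 3, error magnitude e = 8, c = [6, 1, 2, 0, 9].

Step 1: column multipliers v_i = (∏_{j≠i}(α_i − α_j))^{−1} mod 11.
  i = 1 (α = 2): (2−1)(2−10)(2−3)(2−7) = 1·(−8)·(−1)·(−5) = −40 ≡ 4, so v_1 = 4^{−1} = 3 (mod 11).
  i = 2 (α = 1): (1−2)(1−10)(1−3)(1−7) = (−1)·(−9)·(−2)·(−6) = 108 ≡ 9, so v_2 = 9^{−1} = 5 (mod 11).
  i = 3 (α = 10): (10−2)(10−1)(10−3)(10−7) = 8·9·7·3 = 1512 ≡ 5, so v_3 = 5^{−1} = 9 (mod 11).
  i = 4 (α = 3): (3−2)(3−1)(3−10)(3−7) = 1·2·(−7)·(−4) = 56 ≡ 1, so v_4 = 1^{−1} = 1 (mod 11).
  i = 5 (α = 7): (7−2)(7−1)(7−10)(7−3) = 5·6·(−3)·4 = −360 ≡ 3, so v_5 = 3^{−1} = 4 (mod 11).
  v = [3, 5, 9, 1, 4].
Step 2: syndromes of r = [6, 1, 10, 0, 9] (all sums mod 11).
  S_0 = Σ v_i r_i = 3·6 + 5·1 + 9·10 + 1·0 + 4·9 = 149 ≡ 6.
  S_1 = Σ v_i α_i r_i = 3·2·6 + 5·1·1 + 9·10·10 + 1·3·0 + 4·7·9 = 1193 ≡ 5.
  α_i^2 mod 11 = [4, 1, 1, 9, 5].
  S_2 = Σ v_i α_i^2 r_i = 3·4·6 + 5·1·1 + 9·1·10 + 1·9·0 + 4·5·9 = 347 ≡ 6.
  S = (6, 5, 6) ≠ 0, so r is not a codeword (an error is present).
Step 3: locate the error. For a single error e at position i, S_ℓ = v_i·e·α_i^ℓ, so α_err = S_1/S_0.
  S_0^{−1} = 6^{−1} = 2 (mod 11), so α_err = 5·2 = 10 ≡ 10 = α_3. Error position i = 3.
  Consistency check: S_2/S_1 = 6·9 = 54 ≡ 10 = α_err ✓ (single-error assumption holds).
Step 4: error magnitude e = S_0/v_3 = S_0·∏_{j≠3}(α_3 − α_j) = 6·5 = 30 ≡ 8 (mod 11).
Step 5: correct position 3: c_3 = r_3 − e = 10 − 8 ≡ 2 (mod 11). Hence c = [6, 1, 2, 0, 9].
  Check: interpolating c through the α_i gives m(x) = 7 + 5·x (degree < 2) with m(α_i) = c_i for every i, so c is indeed a codeword.


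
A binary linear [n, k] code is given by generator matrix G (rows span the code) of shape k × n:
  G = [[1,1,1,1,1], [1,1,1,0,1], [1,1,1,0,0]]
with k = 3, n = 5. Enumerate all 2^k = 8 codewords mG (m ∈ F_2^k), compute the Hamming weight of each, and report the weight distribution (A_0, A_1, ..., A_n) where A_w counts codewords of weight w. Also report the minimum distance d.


Weight distribution: A_0 = 1, A_1 = 2, A_2 = 1, A_3 = 1, A_4 = 2, A_5 = 1. Minimum distance d = 1.

Enumerate all 2^3 = 8 messages m ∈ F_2^3.
For each, compute codeword c = mG in F_2^5, then tally its weight.
  m = 000 → c = 00000, weight = 0.
  m = 100 → c = 11111, weight = 5.
  m = 010 → c = 11101, weight = 4.
  m = 110 → c = 00010, weight = 1.
  m = 001 → c = 11100, weight = 3.
  m = 101 → c = 00011, weight = 2.
  m = 011 → c = 00001, weight = 1.
  m = 111 → c = 11110, weight = 4.
Tally weights:
  weight 0: 1 codewords.
  weight 1: 2 codewords.
  weight 2: 1 codewords.
  weight 3: 1 codewords.
  weight 4: 2 codewords.
  weight 5: 1 codewords.
Minimum distance d = smallest w > 0 with A_w > 0 = 1.
Sanity: Σ A_w = 8 = 2^3 = 8 ✓.


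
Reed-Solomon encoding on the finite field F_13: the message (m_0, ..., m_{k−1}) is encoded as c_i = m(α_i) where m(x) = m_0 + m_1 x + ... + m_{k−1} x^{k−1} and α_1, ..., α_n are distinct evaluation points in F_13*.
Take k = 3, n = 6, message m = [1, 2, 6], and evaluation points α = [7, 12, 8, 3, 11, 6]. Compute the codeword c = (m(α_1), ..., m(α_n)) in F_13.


c = [10, 5, 11, 9, 8, 8]

Message polynomial: m(x) = 1 + 2·x + 6·x^2 (mod 13).
For each evaluation point α_i, compute m(α_i) mod 13:
  α_1 = 7: Horner steps 6 → 5 → 10, so m(7) = 10.
  α_2 = 12: Horner steps 6 → 9 → 5, so m(12) = 5.
  α_3 = 8: Horner steps 6 → 11 → 11, so m(8) = 11.
  α_4 = 3: Horner steps 6 → 7 → 9, so m(3) = 9.
  α_5 = 11: Horner steps 6 → 3 → 8, so m(11) = 8.
  α_6 = 6: Horner steps 6 → 12 → 8, so m(6) = 8.
Codeword c = [10, 5, 11, 9, 8, 8] ∈ F_13^6.


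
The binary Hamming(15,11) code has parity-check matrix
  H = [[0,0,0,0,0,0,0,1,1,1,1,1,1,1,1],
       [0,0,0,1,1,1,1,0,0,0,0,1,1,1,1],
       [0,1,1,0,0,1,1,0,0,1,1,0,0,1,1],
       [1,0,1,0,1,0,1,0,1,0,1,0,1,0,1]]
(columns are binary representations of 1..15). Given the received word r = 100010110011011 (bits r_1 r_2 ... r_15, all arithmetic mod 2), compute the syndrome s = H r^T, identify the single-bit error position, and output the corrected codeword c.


s = (1, 1, 0, 1)^T, error position = 13, corrected codeword c = 100010110011111

Compute s = H r^T mod 2 one row at a time:
  s_1 = 1 + 0 + 0 + 1 + 1 + 0 + 1 + 1 = 5 ≡ 1 (mod 2).
  s_2 = 0 + 1 + 0 + 1 + 1 + 0 + 1 + 1 = 5 ≡ 1 (mod 2).
  s_3 = 0 + 0 + 0 + 1 + 0 + 1 + 1 + 1 = 4 ≡ 0 (mod 2).
  s_4 = 1 + 0 + 1 + 1 + 0 + 1 + 0 + 1 = 5 ≡ 1 (mod 2).
s = (1, 1, 0, 1)^T — this equals column 13 of H (binary 1101), so error is at position 13.
Correct: flip bit 13 of r = 100010110011011 to get c = 100010110011111.


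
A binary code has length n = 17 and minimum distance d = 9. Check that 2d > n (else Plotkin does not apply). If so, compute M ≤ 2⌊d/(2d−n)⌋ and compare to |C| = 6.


Plotkin bound M ≤ 18; given |C| = 6 ≤ bound (satisfied).

Check applicability: 2d = 18, n = 17.
2d − n = 1 > 0, so Plotkin applies.
Compute d/(2d−n) = 9/1 ≈ 9.0000.
⌊d/(2d−n)⌋ = 9.
Plotkin bound: M ≤ 2·9 = 18.
Given |C| = 6, check: satisfied.
This |C| is below the Plotkin bound.


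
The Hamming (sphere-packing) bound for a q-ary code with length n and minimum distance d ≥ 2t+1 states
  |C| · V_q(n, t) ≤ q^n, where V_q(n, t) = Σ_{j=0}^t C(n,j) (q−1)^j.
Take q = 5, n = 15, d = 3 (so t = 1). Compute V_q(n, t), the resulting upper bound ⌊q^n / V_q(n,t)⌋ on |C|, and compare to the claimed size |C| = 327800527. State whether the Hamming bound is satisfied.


V_q(n, t) = 61, q^n = 30517578125, Hamming bound = 500288165, |C| = 327800527 ≤ bound (satisfied).

Step 1: Compute V_q(n, t) = Σ_{j=0}^1 C(n, j) (q−1)^j.
  j = 0: C(15,0)·(4)^0 = 1·1 = 1.
  j = 1: C(15,1)·(4)^1 = 15·4 = 60.
  V_q(n, t) = 1 + 60 = 61.
Step 2: q^n = 5^15 = 30517578125.
Step 3: Hamming bound ⌊q^n / V_q(n,t)⌋ = ⌊30517578125/61⌋ = 500288165.
Step 4: Compare |C| = 327800527 to 500288165: satisfied.
The claimed |C| lies below the Hamming bound.


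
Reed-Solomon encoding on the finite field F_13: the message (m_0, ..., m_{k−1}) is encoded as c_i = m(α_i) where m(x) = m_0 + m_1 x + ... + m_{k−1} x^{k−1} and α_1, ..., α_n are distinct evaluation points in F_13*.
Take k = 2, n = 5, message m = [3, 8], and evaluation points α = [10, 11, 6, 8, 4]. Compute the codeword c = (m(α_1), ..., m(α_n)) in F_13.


c = [5, 0, 12, 2, 9]

Message polynomial: m(x) = 3 + 8·x (mod 13).
For each evaluation point α_i, compute m(α_i) mod 13:
  α_1 = 10: Horner steps 8 → 5, so m(10) = 5.
  α_2 = 11: Horner steps 8 → 0, so m(11) = 0.
  α_3 = 6: Horner steps 8 → 12, so m(6) = 12.
  α_4 = 8: Horner steps 8 → 2, so m(8) = 2.
  α_5 = 4: Horner steps 8 → 9, so m(4) = 9.
Codeword c = [5, 0, 12, 2, 9] ∈ F_13^5.


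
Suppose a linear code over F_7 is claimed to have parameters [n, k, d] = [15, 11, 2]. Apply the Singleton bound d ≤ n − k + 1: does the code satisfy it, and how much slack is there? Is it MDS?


Singleton RHS = n − k + 1 = 5, slack = 3, bound satisfied, not MDS.

Singleton bound: d ≤ n − k + 1.
Here n = 15, k = 11, so n − k + 1 = 5.
Given d = 2, check d ≤ 5: YES.
Slack = (n − k + 1) − d = 3.
The code is NOT MDS (slack = 3 > 0).
Description: the claimed parameters are [15, 11, 2]_7; such a code would be non-MDS.


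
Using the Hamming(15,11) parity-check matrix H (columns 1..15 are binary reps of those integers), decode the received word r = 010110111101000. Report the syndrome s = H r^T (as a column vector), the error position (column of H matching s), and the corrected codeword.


s = (0, 0, 1, 1)^T, error position = 3, corrected codeword c = 011110111101000

Compute s = H r^T mod 2 one row at a time:
  s_1 = 1 + 1 + 1 + 0 + 1 + 0 + 0 + 0 = 4 ≡ 0 (mod 2).
  s_2 = 1 + 1 + 0 + 1 + 1 + 0 + 0 + 0 = 4 ≡ 0 (mod 2).
  s_3 = 1 + 0 + 0 + 1 + 1 + 0 + 0 + 0 = 3 ≡ 1 (mod 2).
  s_4 = 0 + 0 + 1 + 1 + 1 + 0 + 0 + 0 = 3 ≡ 1 (mod 2).
s = (0, 0, 1, 1)^T — this equals column 3 of H (binary 0011), so error is at position 3.
Correct: flip bit 3 of r = 010110111101000 to get c = 011110111101000.


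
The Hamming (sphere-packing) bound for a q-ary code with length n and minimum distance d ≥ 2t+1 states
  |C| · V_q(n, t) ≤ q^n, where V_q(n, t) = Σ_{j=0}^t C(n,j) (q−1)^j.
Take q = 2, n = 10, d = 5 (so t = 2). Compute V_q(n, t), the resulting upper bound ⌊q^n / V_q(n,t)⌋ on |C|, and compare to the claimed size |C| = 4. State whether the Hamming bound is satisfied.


V_q(n, t) = 56, q^n = 1024, Hamming bound = 18, |C| = 4 ≤ bound (satisfied).

Step 1: Compute V_q(n, t) = Σ_{j=0}^2 C(n, j) (q−1)^j.
  j = 0: C(10,0)·(1)^0 = 1·1 = 1.
  j = 1: C(10,1)·(1)^1 = 10·1 = 10.
  j = 2: C(10,2)·(1)^2 = 45·1 = 45.
  V_q(n, t) = 1 + 10 + 45 = 56.
Step 2: q^n = 2^10 = 1024.
Step 3: Hamming bound ⌊q^n / V_q(n,t)⌋ = ⌊1024/56⌋ = 18.
Step 4: Compare |C| = 4 to 18: satisfied.
The claimed |C| lies below the Hamming bound.


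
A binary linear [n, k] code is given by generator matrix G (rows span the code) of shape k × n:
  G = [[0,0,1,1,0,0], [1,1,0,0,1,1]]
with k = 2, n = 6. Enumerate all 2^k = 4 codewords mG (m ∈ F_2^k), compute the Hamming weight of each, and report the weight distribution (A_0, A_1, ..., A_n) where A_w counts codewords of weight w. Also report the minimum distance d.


Weight distribution: A_0 = 1, A_2 = 1, A_4 = 1, A_6 = 1. Minimum distance d = 2.

Enumerate all 2^2 = 4 messages m ∈ F_2^2.
For each, compute codeword c = mG in F_2^6, then tally its weight.
  m = 00 → c = 000000, weight = 0.
  m = 10 → c = 001100, weight = 2.
  m = 01 → c = 110011, weight = 4.
  m = 11 → c = 111111, weight = 6.
Tally weights:
  weight 0: 1 codewords.
  weight 2: 1 codewords.
  weight 4: 1 codewords.
  weight 6: 1 codewords.
Minimum distance d = smallest w > 0 with A_w > 0 = 2.
Sanity: Σ A_w = 4 = 2^2 = 4 ✓.


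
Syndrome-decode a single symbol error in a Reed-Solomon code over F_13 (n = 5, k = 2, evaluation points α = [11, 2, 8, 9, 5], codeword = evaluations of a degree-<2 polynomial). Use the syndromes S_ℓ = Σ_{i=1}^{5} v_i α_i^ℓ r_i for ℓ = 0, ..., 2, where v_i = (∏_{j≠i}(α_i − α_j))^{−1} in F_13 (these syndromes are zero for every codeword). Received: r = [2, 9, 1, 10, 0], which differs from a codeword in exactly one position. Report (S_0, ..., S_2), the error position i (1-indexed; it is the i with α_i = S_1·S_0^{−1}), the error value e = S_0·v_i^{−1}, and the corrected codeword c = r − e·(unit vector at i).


S = (12, 11, 9), error at position 2, error magnitude e = 10, c = [2, 12, 1, 10, 0].

Step 1: column multipliers v_i = (∏_{j≠i}(α_i − α_j))^{−1} mod 13.
  i = 1 (α = 11): (11−2)(11−8)(11−9)(11−5) = 9·3·2·6 = 324 ≡ 12, so v_1 = 12^{−1} = 12 (mod 13).
  i = 2 (α = 2): (2−11)(2−8)(2−9)(2−5) = (−9)·(−6)·(−7)·(−3) = 1134 ≡ 3, so v_2 = 3^{−1} = 9 (mod 13).
  i = 3 (α = 8): (8−11)(8−2)(8−9)(8−5) = (−3)·6·(−1)·3 = 54 ≡ 2, so v_3 = 2^{−1} = 7 (mod 13).
  i = 4 (α = 9): (9−11)(9−2)(9−8)(9−5) = (−2)·7·1·4 = −56 ≡ 9, so v_4 = 9^{−1} = 3 (mod 13).
  i = 5 (α = 5): (5−11)(5−2)(5−8)(5−9) = (−6)·3·(−3)·(−4) = −216 ≡ 5, so v_5 = 5^{−1} = 8 (mod 13).
  v = [12, 9, 7, 3, 8].
Step 2: syndromes of r = [2, 9, 1, 10, 0] (all sums mod 13).
  S_0 = Σ v_i r_i = 12·2 + 9·9 + 7·1 + 3·10 + 8·0 = 142 ≡ 12.
  S_1 = Σ v_i α_i r_i = 12·11·2 + 9·2·9 + 7·8·1 + 3·9·10 + 8·5·0 = 752 ≡ 11.
  α_i^2 mod 13 = [4, 4, 12, 3, 12].
  S_2 = Σ v_i α_i^2 r_i = 12·4·2 + 9·4·9 + 7·12·1 + 3·3·10 + 8·12·0 = 594 ≡ 9.
  S = (12, 11, 9) ≠ 0, so r is not a codeword (an error is present).
Step 3: locate the error. For a single error e at position i, S_ℓ = v_i·e·α_i^ℓ, so α_err = S_1/S_0.
  S_0^{−1} = 12^{−1} = 12 (mod 13), so α_err = 11·12 = 132 ≡ 2 = α_2. Error position i = 2.
  Consistency check: S_2/S_1 = 9·6 = 54 ≡ 2 = α_err ✓ (single-error assumption holds).
Step 4: error magnitude e = S_0/v_2 = S_0·∏_{j≠2}(α_2 − α_j) = 12·3 = 36 ≡ 10 (mod 13).
Step 5: correct position 2: c_2 = r_2 − e = 9 − 10 ≡ 12 (mod 13). Hence c = [2, 12, 1, 10, 0].
  Check: interpolating c through the α_i gives m(x) = 7 + 9·x (degree < 2) with m(α_i) = c_i for every i, so c is indeed a codeword.


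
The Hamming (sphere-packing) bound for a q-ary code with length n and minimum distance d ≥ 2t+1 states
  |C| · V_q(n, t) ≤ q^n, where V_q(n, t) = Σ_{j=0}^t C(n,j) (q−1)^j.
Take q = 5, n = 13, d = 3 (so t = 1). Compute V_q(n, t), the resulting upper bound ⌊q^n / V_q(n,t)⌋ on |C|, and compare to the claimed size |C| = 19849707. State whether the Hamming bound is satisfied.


V_q(n, t) = 53, q^n = 1220703125, Hamming bound = 23032134, |C| = 19849707 ≤ bound (satisfied).

Step 1: Compute V_q(n, t) = Σ_{j=0}^1 C(n, j) (q−1)^j.
  j = 0: C(13,0)·(4)^0 = 1·1 = 1.
  j = 1: C(13,1)·(4)^1 = 13·4 = 52.
  V_q(n, t) = 1 + 52 = 53.
Step 2: q^n = 5^13 = 1220703125.
Step 3: Hamming bound ⌊q^n / V_q(n,t)⌋ = ⌊1220703125/53⌋ = 23032134.
Step 4: Compare |C| = 19849707 to 23032134: satisfied.
The claimed |C| lies below the Hamming bound.


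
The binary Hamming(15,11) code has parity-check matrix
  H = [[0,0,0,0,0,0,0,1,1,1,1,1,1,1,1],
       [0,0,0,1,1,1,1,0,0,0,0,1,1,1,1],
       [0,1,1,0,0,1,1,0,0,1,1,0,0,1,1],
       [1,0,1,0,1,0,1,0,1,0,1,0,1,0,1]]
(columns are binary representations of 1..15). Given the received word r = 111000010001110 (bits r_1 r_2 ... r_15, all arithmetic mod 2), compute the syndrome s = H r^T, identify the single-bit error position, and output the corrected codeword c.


s = (0, 1, 1, 1)^T, error position = 7, corrected codeword c = 111000110001110

Compute s = H r^T mod 2 one row at a time:
  s_1 = 1 + 0 + 0 + 0 + 1 + 1 + 1 + 0 = 4 ≡ 0 (mod 2).
  s_2 = 0 + 0 + 0 + 0 + 1 + 1 + 1 + 0 = 3 ≡ 1 (mod 2).
  s_3 = 1 + 1 + 0 + 0 + 0 + 0 + 1 + 0 = 3 ≡ 1 (mod 2).
  s_4 = 1 + 1 + 0 + 0 + 0 + 0 + 1 + 0 = 3 ≡ 1 (mod 2).
s = (0, 1, 1, 1)^T — this equals column 7 of H (binary 0111), so error is at position 7.
Correct: flip bit 7 of r = 111000010001110 to get c = 111000110001110.


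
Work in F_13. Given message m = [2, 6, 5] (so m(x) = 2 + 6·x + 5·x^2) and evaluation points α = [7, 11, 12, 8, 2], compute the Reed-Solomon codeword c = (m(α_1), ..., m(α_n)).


c = [3, 10, 1, 6, 8]

Message polynomial: m(x) = 2 + 6·x + 5·x^2 (mod 13).
For each evaluation point α_i, compute m(α_i) mod 13:
  α_1 = 7: Horner steps 5 → 2 → 3, so m(7) = 3.
  α_2 = 11: Horner steps 5 → 9 → 10, so m(11) = 10.
  α_3 = 12: Horner steps 5 → 1 → 1, so m(12) = 1.
  α_4 = 8: Horner steps 5 → 7 → 6, so m(8) = 6.
  α_5 = 2: Horner steps 5 → 3 → 8, so m(2) = 8.
Codeword c = [3, 10, 1, 6, 8] ∈ F_13^5.


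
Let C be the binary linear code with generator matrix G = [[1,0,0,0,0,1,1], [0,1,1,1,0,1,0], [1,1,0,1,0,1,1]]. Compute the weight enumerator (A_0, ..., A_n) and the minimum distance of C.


Weight distribution: A_0 = 1, A_2 = 2, A_3 = 2, A_4 = 1, A_5 = 2. Minimum distance d = 2.

Enumerate all 2^3 = 8 messages m ∈ F_2^3.
For each, compute codeword c = mG in F_2^7, then tally its weight.
  m = 000 → c = 0000000, weight = 0.
  m = 100 → c = 1000011, weight = 3.
  m = 010 → c = 0111010, weight = 4.
  m = 110 → c = 1111001, weight = 5.
  m = 001 → c = 1101011, weight = 5.
  m = 101 → c = 0101000, weight = 2.
  m = 011 → c = 1010001, weight = 3.
  m = 111 → c = 0010010, weight = 2.
Tally weights:
  weight 0: 1 codewords.
  weight 2: 2 codewords.
  weight 3: 2 codewords.
  weight 4: 1 codewords.
  weight 5: 2 codewords.
Minimum distance d = smallest w > 0 with A_w > 0 = 2.
Sanity: Σ A_w = 8 = 2^3 = 8 ✓.


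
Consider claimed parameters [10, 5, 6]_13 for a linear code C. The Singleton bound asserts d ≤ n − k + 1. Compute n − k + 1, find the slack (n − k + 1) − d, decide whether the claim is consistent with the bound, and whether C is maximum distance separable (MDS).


Singleton RHS = n − k + 1 = 6, slack = 0, bound satisfied, MDS.

Singleton bound: d ≤ n − k + 1.
Here n = 10, k = 5, so n − k + 1 = 6.
Given d = 6, check d ≤ 6: YES.
Slack = (n − k + 1) − d = 0.
The code is MDS (slack = 0).
Description: the claimed parameters are [10, 5, 6]_13; such a code would be MDS (meets Singleton bound).


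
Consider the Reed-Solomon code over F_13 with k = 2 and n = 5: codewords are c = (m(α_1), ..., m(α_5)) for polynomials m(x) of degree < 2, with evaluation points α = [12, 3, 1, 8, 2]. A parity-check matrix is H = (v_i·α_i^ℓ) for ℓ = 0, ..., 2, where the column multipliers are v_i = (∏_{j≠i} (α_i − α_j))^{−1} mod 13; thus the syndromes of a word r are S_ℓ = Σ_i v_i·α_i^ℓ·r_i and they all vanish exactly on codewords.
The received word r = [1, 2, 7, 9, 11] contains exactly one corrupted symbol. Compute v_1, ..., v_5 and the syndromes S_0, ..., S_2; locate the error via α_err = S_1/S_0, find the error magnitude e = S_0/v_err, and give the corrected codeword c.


S = (10, 3, 10), error at position 1, error magnitude e = 2, c = [12, 2, 7, 9, 11].

Step 1: column multipliers v_i = (∏_{j≠i}(α_i − α_j))^{−1} mod 13.
  i = 1 (α = 12): (12−3)(12−1)(12−8)(12−2) = 9·11·4·10 = 3960 ≡ 8, so v_1 = 8^{−1} = 5 (mod 13).
  i = 2 (α = 3): (3−12)(3−1)(3−8)(3−2) = (−9)·2·(−5)·1 = 90 ≡ 12, so v_2 = 12^{−1} = 12 (mod 13).
  i = 3 (α = 1): (1−12)(1−3)(1−8)(1−2) = (−11)·(−2)·(−7)·(−1) = 154 ≡ 11, so v_3 = 11^{−1} = 6 (mod 13).
  i = 4 (α = 8): (8−12)(8−3)(8−1)(8−2) = (−4)·5·7·6 = −840 ≡ 5, so v_4 = 5^{−1} = 8 (mod 13).
  i = 5 (α = 2): (2−12)(2−3)(2−1)(2−8) = (−10)·(−1)·1·(−6) = −60 ≡ 5, so v_5 = 5^{−1} = 8 (mod 13).
  v = [5, 12, 6, 8, 8].
Step 2: syndromes of r = [1, 2, 7, 9, 11] (all sums mod 13).
  S_0 = Σ v_i r_i = 5·1 + 12·2 + 6·7 + 8·9 + 8·11 = 231 ≡ 10.
  S_1 = Σ v_i α_i r_i = 5·12·1 + 12·3·2 + 6·1·7 + 8·8·9 + 8·2·11 = 926 ≡ 3.
  α_i^2 mod 13 = [1, 9, 1, 12, 4].
  S_2 = Σ v_i α_i^2 r_i = 5·1·1 + 12·9·2 + 6·1·7 + 8·12·9 + 8·4·11 = 1479 ≡ 10.
  S = (10, 3, 10) ≠ 0, so r is not a codeword (an error is present).
Step 3: locate the error. For a single error e at position i, S_ℓ = v_i·e·α_i^ℓ, so α_err = S_1/S_0.
  S_0^{−1} = 10^{−1} = 4 (mod 13), so α_err = 3·4 = 12 ≡ 12 = α_1. Error position i = 1.
  Consistency check: S_2/S_1 = 10·9 = 90 ≡ 12 = α_err ✓ (single-error assumption holds).
Step 4: error magnitude e = S_0/v_1 = S_0·∏_{j≠1}(α_1 − α_j) = 10·8 = 80 ≡ 2 (mod 13).
Step 5: correct position 1: c_1 = r_1 − e = 1 − 2 ≡ 12 (mod 13). Hence c = [12, 2, 7, 9, 11].
  Check: interpolating c through the α_i gives m(x) = 3 + 4·x (degree < 2) with m(α_i) = c_i for every i, so c is indeed a codeword.


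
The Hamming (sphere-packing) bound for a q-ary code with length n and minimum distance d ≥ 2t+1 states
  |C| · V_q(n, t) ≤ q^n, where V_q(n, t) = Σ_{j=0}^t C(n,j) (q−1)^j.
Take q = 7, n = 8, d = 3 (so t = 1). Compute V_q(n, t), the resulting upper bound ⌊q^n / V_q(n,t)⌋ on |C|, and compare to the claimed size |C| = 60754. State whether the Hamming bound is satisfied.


V_q(n, t) = 49, q^n = 5764801, Hamming bound = 117649, |C| = 60754 ≤ bound (satisfied).

Step 1: Compute V_q(n, t) = Σ_{j=0}^1 C(n, j) (q−1)^j.
  j = 0: C(8,0)·(6)^0 = 1·1 = 1.
  j = 1: C(8,1)·(6)^1 = 8·6 = 48.
  V_q(n, t) = 1 + 48 = 49.
Step 2: q^n = 7^8 = 5764801.
Step 3: Hamming bound ⌊q^n / V_q(n,t)⌋ = ⌊5764801/49⌋ = 117649.
Step 4: Compare |C| = 60754 to 117649: satisfied.
The claimed |C| lies below the Hamming bound.


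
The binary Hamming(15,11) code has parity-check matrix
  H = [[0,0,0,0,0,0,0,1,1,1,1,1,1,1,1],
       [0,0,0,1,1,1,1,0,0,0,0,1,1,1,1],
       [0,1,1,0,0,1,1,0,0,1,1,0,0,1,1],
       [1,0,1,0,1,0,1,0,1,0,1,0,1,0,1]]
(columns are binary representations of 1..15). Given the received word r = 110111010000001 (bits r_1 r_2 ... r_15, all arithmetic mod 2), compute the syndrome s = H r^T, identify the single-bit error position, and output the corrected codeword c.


s = (0, 0, 1, 1)^T, error position = 3, corrected codeword c = 111111010000001

Compute s = H r^T mod 2 one row at a time:
  s_1 = 1 + 0 + 0 + 0 + 0 + 0 + 0 + 1 = 2 ≡ 0 (mod 2).
  s_2 = 1 + 1 + 1 + 0 + 0 + 0 + 0 + 1 = 4 ≡ 0 (mod 2).
  s_3 = 1 + 0 + 1 + 0 + 0 + 0 + 0 + 1 = 3 ≡ 1 (mod 2).
  s_4 = 1 + 0 + 1 + 0 + 0 + 0 + 0 + 1 = 3 ≡ 1 (mod 2).
s = (0, 0, 1, 1)^T — this equals column 3 of H (binary 0011), so error is at position 3.
Correct: flip bit 3 of r = 110111010000001 to get c = 111111010000001.


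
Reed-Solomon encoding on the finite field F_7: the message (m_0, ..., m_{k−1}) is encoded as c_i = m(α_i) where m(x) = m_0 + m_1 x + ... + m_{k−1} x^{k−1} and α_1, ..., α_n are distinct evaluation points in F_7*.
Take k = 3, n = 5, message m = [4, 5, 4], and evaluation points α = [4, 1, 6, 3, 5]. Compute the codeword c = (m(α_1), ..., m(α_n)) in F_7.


c = [4, 6, 3, 6, 3]

Message polynomial: m(x) = 4 + 5·x + 4·x^2 (mod 7).
For each evaluation point α_i, compute m(α_i) mod 7:
  α_1 = 4: Horner steps 4 → 0 → 4, so m(4) = 4.
  α_2 = 1: Horner steps 4 → 2 → 6, so m(1) = 6.
  α_3 = 6: Horner steps 4 → 1 → 3, so m(6) = 3.
  α_4 = 3: Horner steps 4 → 3 → 6, so m(3) = 6.
  α_5 = 5: Horner steps 4 → 4 → 3, so m(5) = 3.
Codeword c = [4, 6, 3, 6, 3] ∈ F_7^5.


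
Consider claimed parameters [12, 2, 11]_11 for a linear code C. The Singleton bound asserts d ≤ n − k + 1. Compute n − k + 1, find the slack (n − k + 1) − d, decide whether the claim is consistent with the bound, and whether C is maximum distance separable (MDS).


Singleton RHS = n − k + 1 = 11, slack = 0, bound satisfied, MDS.

Singleton bound: d ≤ n − k + 1.
Here n = 12, k = 2, so n − k + 1 = 11.
Given d = 11, check d ≤ 11: YES.
Slack = (n − k + 1) − d = 0.
The code is MDS (slack = 0).
Description: the claimed parameters are [12, 2, 11]_11; such a code would be MDS (meets Singleton bound).


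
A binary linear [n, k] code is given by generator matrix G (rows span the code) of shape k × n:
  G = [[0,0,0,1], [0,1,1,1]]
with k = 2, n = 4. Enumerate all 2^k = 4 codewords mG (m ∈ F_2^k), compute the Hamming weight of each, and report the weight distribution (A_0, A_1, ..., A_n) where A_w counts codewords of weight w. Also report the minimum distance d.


Weight distribution: A_0 = 1, A_1 = 1, A_2 = 1, A_3 = 1. Minimum distance d = 1.

Enumerate all 2^2 = 4 messages m ∈ F_2^2.
For each, compute codeword c = mG in F_2^4, then tally its weight.
  m = 00 → c = 0000, weight = 0.
  m = 10 → c = 0001, weight = 1.
  m = 01 → c = 0111, weight = 3.
  m = 11 → c = 0110, weight = 2.
Tally weights:
  weight 0: 1 codewords.
  weight 1: 1 codewords.
  weight 2: 1 codewords.
  weight 3: 1 codewords.
Minimum distance d = smallest w > 0 with A_w > 0 = 1.
Sanity: Σ A_w = 4 = 2^2 = 4 ✓.


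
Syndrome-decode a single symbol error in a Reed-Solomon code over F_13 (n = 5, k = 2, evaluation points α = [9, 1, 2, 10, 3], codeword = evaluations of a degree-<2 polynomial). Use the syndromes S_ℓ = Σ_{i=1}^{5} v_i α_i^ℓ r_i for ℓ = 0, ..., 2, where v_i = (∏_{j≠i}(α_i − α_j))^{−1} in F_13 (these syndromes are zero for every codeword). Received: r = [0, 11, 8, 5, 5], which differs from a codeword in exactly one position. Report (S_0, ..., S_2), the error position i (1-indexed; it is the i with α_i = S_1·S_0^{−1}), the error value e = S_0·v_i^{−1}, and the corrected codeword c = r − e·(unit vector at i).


S = (6, 8, 2), error at position 4, error magnitude e = 8, c = [0, 11, 8, 10, 5].

Step 1: column multipliers v_i = (∏_{j≠i}(α_i − α_j))^{−1} mod 13.
  i = 1 (α = 9): (9−1)(9−2)(9−10)(9−3) = 8·7·(−1)·6 = −336 ≡ 2, so v_1 = 2^{−1} = 7 (mod 13).
  i = 2 (α = 1): (1−9)(1−2)(1−10)(1−3) = (−8)·(−1)·(−9)·(−2) = 144 ≡ 1, so v_2 = 1^{−1} = 1 (mod 13).
  i = 3 (α = 2): (2−9)(2−1)(2−10)(2−3) = (−7)·1·(−8)·(−1) = −56 ≡ 9, so v_3 = 9^{−1} = 3 (mod 13).
  i = 4 (α = 10): (10−9)(10−1)(10−2)(10−3) = 1·9·8·7 = 504 ≡ 10, so v_4 = 10^{−1} = 4 (mod 13).
  i = 5 (α = 3): (3−9)(3−1)(3−2)(3−10) = (−6)·2·1·(−7) = 84 ≡ 6, so v_5 = 6^{−1} = 11 (mod 13).
  v = [7, 1, 3, 4, 11].
Step 2: syndromes of r = [0, 11, 8, 5, 5] (all sums mod 13).
  S_0 = Σ v_i r_i = 7·0 + 1·11 + 3·8 + 4·5 + 11·5 = 110 ≡ 6.
  S_1 = Σ v_i α_i r_i = 7·9·0 + 1·1·11 + 3·2·8 + 4·10·5 + 11·3·5 = 424 ≡ 8.
  α_i^2 mod 13 = [3, 1, 4, 9, 9].
  S_2 = Σ v_i α_i^2 r_i = 7·3·0 + 1·1·11 + 3·4·8 + 4·9·5 + 11·9·5 = 782 ≡ 2.
  S = (6, 8, 2) ≠ 0, so r is not a codeword (an error is present).
Step 3: locate the error. For a single error e at position i, S_ℓ = v_i·e·α_i^ℓ, so α_err = S_1/S_0.
  S_0^{−1} = 6^{−1} = 11 (mod 13), so α_err = 8·11 = 88 ≡ 10 = α_4. Error position i = 4.
  Consistency check: S_2/S_1 = 2·5 = 10 ≡ 10 = α_err ✓ (single-error assumption holds).
Step 4: error magnitude e = S_0/v_4 = S_0·∏_{j≠4}(α_4 − α_j) = 6·10 = 60 ≡ 8 (mod 13).
Step 5: correct position 4: c_4 = r_4 − e = 5 − 8 ≡ 10 (mod 13). Hence c = [0, 11, 8, 10, 5].
  Check: interpolating c through the α_i gives m(x) = 1 + 10·x (degree < 2) with m(α_i) = c_i for every i, so c is indeed a codeword.


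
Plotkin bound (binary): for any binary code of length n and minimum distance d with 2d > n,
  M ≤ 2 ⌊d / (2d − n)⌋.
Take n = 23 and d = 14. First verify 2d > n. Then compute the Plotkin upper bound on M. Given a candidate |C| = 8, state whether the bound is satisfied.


Plotkin bound M ≤ 4; given |C| = 8 > bound (violated).

Check applicability: 2d = 28, n = 23.
2d − n = 5 > 0, so Plotkin applies.
Compute d/(2d−n) = 14/5 ≈ 2.8000.
⌊d/(2d−n)⌋ = 2.
Plotkin bound: M ≤ 2·2 = 4.
Given |C| = 8, check: VIOLATED.
This |C| is above the Plotkin bound, so no binary code with n = 23, d = 14 and 8 codewords exists.


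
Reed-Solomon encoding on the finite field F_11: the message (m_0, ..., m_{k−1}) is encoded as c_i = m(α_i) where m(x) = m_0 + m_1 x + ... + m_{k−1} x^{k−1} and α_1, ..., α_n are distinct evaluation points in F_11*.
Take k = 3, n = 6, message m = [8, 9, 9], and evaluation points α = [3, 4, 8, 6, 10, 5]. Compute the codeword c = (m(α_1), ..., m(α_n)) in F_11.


c = [6, 1, 7, 1, 8, 3]

Message polynomial: m(x) = 8 + 9·x + 9·x^2 (mod 11).
For each evaluation point α_i, compute m(α_i) mod 11:
  α_1 = 3: Horner steps 9 → 3 → 6, so m(3) = 6.
  α_2 = 4: Horner steps 9 → 1 → 1, so m(4) = 1.
  α_3 = 8: Horner steps 9 → 4 → 7, so m(8) = 7.
  α_4 = 6: Horner steps 9 → 8 → 1, so m(6) = 1.
  α_5 = 10: Horner steps 9 → 0 → 8, so m(10) = 8.
  α_6 = 5: Horner steps 9 → 10 → 3, so m(5) = 3.
Codeword c = [6, 1, 7, 1, 8, 3] ∈ F_11^6.


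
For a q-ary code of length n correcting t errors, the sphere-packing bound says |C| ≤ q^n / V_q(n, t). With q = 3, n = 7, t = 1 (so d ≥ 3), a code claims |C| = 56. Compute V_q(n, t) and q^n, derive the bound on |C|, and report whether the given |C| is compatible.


V_q(n, t) = 15, q^n = 2187, Hamming bound = 145, |C| = 56 ≤ bound (satisfied).

Step 1: Compute V_q(n, t) = Σ_{j=0}^1 C(n, j) (q−1)^j.
  j = 0: C(7,0)·(2)^0 = 1·1 = 1.
  j = 1: C(7,1)·(2)^1 = 7·2 = 14.
  V_q(n, t) = 1 + 14 = 15.
Step 2: q^n = 3^7 = 2187.
Step 3: Hamming bound ⌊q^n / V_q(n,t)⌋ = ⌊2187/15⌋ = 145.
Step 4: Compare |C| = 56 to 145: satisfied.
The claimed |C| lies below the Hamming bound.


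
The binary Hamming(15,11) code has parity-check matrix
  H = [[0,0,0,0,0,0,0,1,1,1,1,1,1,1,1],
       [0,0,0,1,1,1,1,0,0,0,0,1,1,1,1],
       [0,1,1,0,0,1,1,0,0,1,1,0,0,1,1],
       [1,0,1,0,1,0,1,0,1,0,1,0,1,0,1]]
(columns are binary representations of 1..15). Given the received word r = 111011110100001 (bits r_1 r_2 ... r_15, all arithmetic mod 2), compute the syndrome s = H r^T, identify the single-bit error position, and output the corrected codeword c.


s = (1, 0, 0, 1)^T, error position = 9, corrected codeword c = 111011111100001

Compute s = H r^T mod 2 one row at a time:
  s_1 = 1 + 0 + 1 + 0 + 0 + 0 + 0 + 1 = 3 ≡ 1 (mod 2).
  s_2 = 0 + 1 + 1 + 1 + 0 + 0 + 0 + 1 = 4 ≡ 0 (mod 2).
  s_3 = 1 + 1 + 1 + 1 + 1 + 0 + 0 + 1 = 6 ≡ 0 (mod 2).
  s_4 = 1 + 1 + 1 + 1 + 0 + 0 + 0 + 1 = 5 ≡ 1 (mod 2).
s = (1, 0, 0, 1)^T — this equals column 9 of H (binary 1001), so error is at position 9.
Correct: flip bit 9 of r = 111011110100001 to get c = 111011111100001.


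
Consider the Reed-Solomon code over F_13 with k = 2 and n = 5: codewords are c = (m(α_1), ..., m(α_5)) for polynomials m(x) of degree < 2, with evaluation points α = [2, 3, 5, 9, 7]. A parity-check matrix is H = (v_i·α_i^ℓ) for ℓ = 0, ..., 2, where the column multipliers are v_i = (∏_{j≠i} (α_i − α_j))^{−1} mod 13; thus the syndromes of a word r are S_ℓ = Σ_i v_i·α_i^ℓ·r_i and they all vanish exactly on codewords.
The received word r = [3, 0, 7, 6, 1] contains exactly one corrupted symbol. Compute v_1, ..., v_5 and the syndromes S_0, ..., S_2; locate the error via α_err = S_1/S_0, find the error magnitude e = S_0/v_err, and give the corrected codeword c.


S = (1, 9, 3), error at position 4, error magnitude e = 11, c = [3, 0, 7, 8, 1].

Step 1: column multipliers v_i = (∏_{j≠i}(α_i − α_j))^{−1} mod 13.
  i = 1 (α = 2): (2−3)(2−5)(2−9)(2−7) = (−1)·(−3)·(−7)·(−5) = 105 ≡ 1, so v_1 = 1^{−1} = 1 (mod 13).
  i = 2 (α = 3): (3−2)(3−5)(3−9)(3−7) = 1·(−2)·(−6)·(−4) = −48 ≡ 4, so v_2 = 4^{−1} = 10 (mod 13).
  i = 3 (α = 5): (5−2)(5−3)(5−9)(5−7) = 3·2·(−4)·(−2) = 48 ≡ 9, so v_3 = 9^{−1} = 3 (mod 13).
  i = 4 (α = 9): (9−2)(9−3)(9−5)(9−7) = 7·6·4·2 = 336 ≡ 11, so v_4 = 11^{−1} = 6 (mod 13).
  i = 5 (α = 7): (7−2)(7−3)(7−5)(7−9) = 5·4·2·(−2) = −80 ≡ 11, so v_5 = 11^{−1} = 6 (mod 13).
  v = [1, 10, 3, 6, 6].
Step 2: syndromes of r = [3, 0, 7, 6, 1] (all sums mod 13).
  S_0 = Σ v_i r_i = 1·3 + 10·0 + 3·7 + 6·6 + 6·1 = 66 ≡ 1.
  S_1 = Σ v_i α_i r_i = 1·2·3 + 10·3·0 + 3·5·7 + 6·9·6 + 6·7·1 = 477 ≡ 9.
  α_i^2 mod 13 = [4, 9, 12, 3, 10].
  S_2 = Σ v_i α_i^2 r_i = 1·4·3 + 10·9·0 + 3·12·7 + 6·3·6 + 6·10·1 = 432 ≡ 3.
  S = (1, 9, 3) ≠ 0, so r is not a codeword (an error is present).
Step 3: locate the error. For a single error e at position i, S_ℓ = v_i·e·α_i^ℓ, so α_err = S_1/S_0.
  S_0^{−1} = 1^{−1} = 1 (mod 13), so α_err = 9·1 = 9 ≡ 9 = α_4. Error position i = 4.
  Consistency check: S_2/S_1 = 3·3 = 9 ≡ 9 = α_err ✓ (single-error assumption holds).
Step 4: error magnitude e = S_0/v_4 = S_0·∏_{j≠4}(α_4 − α_j) = 1·11 = 11 ≡ 11 (mod 13).
Step 5: correct position 4: c_4 = r_4 − e = 6 − 11 ≡ 8 (mod 13). Hence c = [3, 0, 7, 8, 1].
  Check: interpolating c through the α_i gives m(x) = 9 + 10·x (degree < 2) with m(α_i) = c_i for every i, so c is indeed a codeword.


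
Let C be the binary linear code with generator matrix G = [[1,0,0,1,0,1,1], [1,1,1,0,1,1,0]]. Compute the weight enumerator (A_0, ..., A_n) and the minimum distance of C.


Weight distribution: A_0 = 1, A_4 = 1, A_5 = 2. Minimum distance d = 4.

Enumerate all 2^2 = 4 messages m ∈ F_2^2.
For each, compute codeword c = mG in F_2^7, then tally its weight.
  m = 00 → c = 0000000, weight = 0.
  m = 10 → c = 1001011, weight = 4.
  m = 01 → c = 1110110, weight = 5.
  m = 11 → c = 0111101, weight = 5.
Tally weights:
  weight 0: 1 codewords.
  weight 4: 1 codewords.
  weight 5: 2 codewords.
Minimum distance d = smallest w > 0 with A_w > 0 = 4.
Sanity: Σ A_w = 4 = 2^2 = 4 ✓.


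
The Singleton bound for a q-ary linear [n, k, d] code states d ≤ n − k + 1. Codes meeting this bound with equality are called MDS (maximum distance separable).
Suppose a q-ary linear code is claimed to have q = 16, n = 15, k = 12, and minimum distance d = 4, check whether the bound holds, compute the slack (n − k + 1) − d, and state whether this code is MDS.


Singleton RHS = n − k + 1 = 4, slack = 0, bound satisfied, MDS.

Singleton bound: d ≤ n − k + 1.
Here n = 15, k = 12, so n − k + 1 = 4.
Given d = 4, check d ≤ 4: YES.
Slack = (n − k + 1) − d = 0.
The code is MDS (slack = 0).
Description: the claimed parameters are [15, 12, 4]_16; such a code would be MDS (meets Singleton bound).


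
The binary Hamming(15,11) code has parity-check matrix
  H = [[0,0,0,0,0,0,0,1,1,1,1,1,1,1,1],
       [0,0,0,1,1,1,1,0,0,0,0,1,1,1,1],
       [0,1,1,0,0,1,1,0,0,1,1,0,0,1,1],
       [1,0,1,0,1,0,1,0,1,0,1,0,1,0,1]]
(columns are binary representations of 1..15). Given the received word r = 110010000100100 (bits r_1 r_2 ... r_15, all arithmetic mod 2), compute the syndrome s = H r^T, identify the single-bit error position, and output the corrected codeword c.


s = (0, 0, 0, 1)^T, error position = 1, corrected codeword c = 010010000100100

Compute s = H r^T mod 2 one row at a time:
  s_1 = 0 + 0 + 1 + 0 + 0 + 1 + 0 + 0 = 2 ≡ 0 (mod 2).
  s_2 = 0 + 1 + 0 + 0 + 0 + 1 + 0 + 0 = 2 ≡ 0 (mod 2).
  s_3 = 1 + 0 + 0 + 0 + 1 + 0 + 0 + 0 = 2 ≡ 0 (mod 2).
  s_4 = 1 + 0 + 1 + 0 + 0 + 0 + 1 + 0 = 3 ≡ 1 (mod 2).
s = (0, 0, 0, 1)^T — this equals column 1 of H (binary 0001), so error is at position 1.
Correct: flip bit 1 of r = 110010000100100 to get c = 010010000100100.


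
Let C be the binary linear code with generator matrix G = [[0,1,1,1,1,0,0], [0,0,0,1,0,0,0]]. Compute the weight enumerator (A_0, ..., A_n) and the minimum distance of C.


Weight distribution: A_0 = 1, A_1 = 1, A_3 = 1, A_4 = 1. Minimum distance d = 1.

Enumerate all 2^2 = 4 messages m ∈ F_2^2.
For each, compute codeword c = mG in F_2^7, then tally its weight.
  m = 00 → c = 0000000, weight = 0.
  m = 10 → c = 0111100, weight = 4.
  m = 01 → c = 0001000, weight = 1.
  m = 11 → c = 0110100, weight = 3.
Tally weights:
  weight 0: 1 codewords.
  weight 1: 1 codewords.
  weight 3: 1 codewords.
  weight 4: 1 codewords.
Minimum distance d = smallest w > 0 with A_w > 0 = 1.
Sanity: Σ A_w = 4 = 2^2 = 4 ✓.


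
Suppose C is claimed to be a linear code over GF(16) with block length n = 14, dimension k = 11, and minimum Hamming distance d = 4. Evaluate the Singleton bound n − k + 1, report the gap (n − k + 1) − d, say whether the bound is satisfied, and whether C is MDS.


Singleton RHS = n − k + 1 = 4, slack = 0, bound satisfied, MDS.

Singleton bound: d ≤ n − k + 1.
Here n = 14, k = 11, so n − k + 1 = 4.
Given d = 4, check d ≤ 4: YES.
Slack = (n − k + 1) − d = 0.
The code is MDS (slack = 0).
Description: the claimed parameters are [14, 11, 4]_16; such a code would be MDS (meets Singleton bound).


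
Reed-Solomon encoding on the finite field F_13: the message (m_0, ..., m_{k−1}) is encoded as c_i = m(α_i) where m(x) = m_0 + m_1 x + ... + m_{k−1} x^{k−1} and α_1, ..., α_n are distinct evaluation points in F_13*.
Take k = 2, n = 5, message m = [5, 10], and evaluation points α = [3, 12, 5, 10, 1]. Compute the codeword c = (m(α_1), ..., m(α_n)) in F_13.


c = [9, 8, 3, 1, 2]

Message polynomial: m(x) = 5 + 10·x (mod 13).
For each evaluation point α_i, compute m(α_i) mod 13:
  α_1 = 3: Horner steps 10 → 9, so m(3) = 9.
  α_2 = 12: Horner steps 10 → 8, so m(12) = 8.
  α_3 = 5: Horner steps 10 → 3, so m(5) = 3.
  α_4 = 10: Horner steps 10 → 1, so m(10) = 1.
  α_5 = 1: Horner steps 10 → 2, so m(1) = 2.
Codeword c = [9, 8, 3, 1, 2] ∈ F_13^5.


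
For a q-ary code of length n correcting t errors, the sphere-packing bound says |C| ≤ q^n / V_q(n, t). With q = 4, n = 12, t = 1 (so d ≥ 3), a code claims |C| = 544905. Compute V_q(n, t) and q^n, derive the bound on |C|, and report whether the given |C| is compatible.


V_q(n, t) = 37, q^n = 16777216, Hamming bound = 453438, |C| = 544905 > bound (violated).

Step 1: Compute V_q(n, t) = Σ_{j=0}^1 C(n, j) (q−1)^j.
  j = 0: C(12,0)·(3)^0 = 1·1 = 1.
  j = 1: C(12,1)·(3)^1 = 12·3 = 36.
  V_q(n, t) = 1 + 36 = 37.
Step 2: q^n = 4^12 = 16777216.
Step 3: Hamming bound ⌊q^n / V_q(n,t)⌋ = ⌊16777216/37⌋ = 453438.
Step 4: Compare |C| = 544905 to 453438: violated.
The claimed |C| lies above the Hamming bound, so no 4-ary code of length 12 with d ≥ 3 can have 544905 codewords.


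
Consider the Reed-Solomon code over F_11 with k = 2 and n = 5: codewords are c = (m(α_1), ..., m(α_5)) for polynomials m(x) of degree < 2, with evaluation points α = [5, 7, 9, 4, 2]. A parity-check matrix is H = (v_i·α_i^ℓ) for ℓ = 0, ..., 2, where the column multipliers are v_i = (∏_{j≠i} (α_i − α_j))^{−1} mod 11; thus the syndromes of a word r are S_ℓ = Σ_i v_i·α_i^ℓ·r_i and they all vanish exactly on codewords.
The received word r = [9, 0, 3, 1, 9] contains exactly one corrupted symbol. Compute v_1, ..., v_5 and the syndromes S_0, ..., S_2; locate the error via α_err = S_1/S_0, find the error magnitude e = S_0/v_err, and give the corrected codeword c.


S = (6, 8, 7), error at position 1, error magnitude e = 1, c = [8, 0, 3, 1, 9].

Step 1: column multipliers v_i = (∏_{j≠i}(α_i − α_j))^{−1} mod 11.
  i = 1 (α = 5): (5−7)(5−9)(5−4)(5−2) = (−2)·(−4)·1·3 = 24 ≡ 2, so v_1 = 2^{−1} = 6 (mod 11).
  i = 2 (α = 7): (7−5)(7−9)(7−4)(7−2) = 2·(−2)·3·5 = −60 ≡ 6, so v_2 = 6^{−1} = 2 (mod 11).
  i = 3 (α = 9): (9−5)(9−7)(9−4)(9−2) = 4·2·5·7 = 280 ≡ 5, so v_3 = 5^{−1} = 9 (mod 11).
  i = 4 (α = 4): (4−5)(4−7)(4−9)(4−2) = (−1)·(−3)·(−5)·2 = −30 ≡ 3, so v_4 = 3^{−1} = 4 (mod 11).
  i = 5 (α = 2): (2−5)(2−7)(2−9)(2−4) = (−3)·(−5)·(−7)·(−2) = 210 ≡ 1, so v_5 = 1^{−1} = 1 (mod 11).
  v = [6, 2, 9, 4, 1].
Step 2: syndromes of r = [9, 0, 3, 1, 9] (all sums mod 11).
  S_0 = Σ v_i r_i = 6·9 + 2·0 + 9·3 + 4·1 + 1·9 = 94 ≡ 6.
  S_1 = Σ v_i α_i r_i = 6·5·9 + 2·7·0 + 9·9·3 + 4·4·1 + 1·2·9 = 547 ≡ 8.
  α_i^2 mod 11 = [3, 5, 4, 5, 4].
  S_2 = Σ v_i α_i^2 r_i = 6·3·9 + 2·5·0 + 9·4·3 + 4·5·1 + 1·4·9 = 326 ≡ 7.
  S = (6, 8, 7) ≠ 0, so r is not a codeword (an error is present).
Step 3: locate the error. For a single error e at position i, S_ℓ = v_i·e·α_i^ℓ, so α_err = S_1/S_0.
  S_0^{−1} = 6^{−1} = 2 (mod 11), so α_err = 8·2 = 16 ≡ 5 = α_1. Error position i = 1.
  Consistency check: S_2/S_1 = 7·7 = 49 ≡ 5 = α_err ✓ (single-error assumption holds).
Step 4: error magnitude e = S_0/v_1 = S_0·∏_{j≠1}(α_1 − α_j) = 6·2 = 12 ≡ 1 (mod 11).
Step 5: correct position 1: c_1 = r_1 − e = 9 − 1 ≡ 8 (mod 11). Hence c = [8, 0, 3, 1, 9].
  Check: interpolating c through the α_i gives m(x) = 6 + 7·x (degree < 2) with m(α_i) = c_i for every i, so c is indeed a codeword.
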